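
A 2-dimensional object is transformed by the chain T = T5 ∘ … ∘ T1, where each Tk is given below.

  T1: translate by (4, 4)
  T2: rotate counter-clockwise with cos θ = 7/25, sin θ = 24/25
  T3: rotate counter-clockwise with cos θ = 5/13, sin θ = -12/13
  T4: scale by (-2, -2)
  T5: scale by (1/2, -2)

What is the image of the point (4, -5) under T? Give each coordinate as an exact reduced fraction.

T(p) = (-524/65, -28/65)

T1 translate by (4, 4): (4, -5) → (8, -1)
T2 rotate counter-clockwise with cos θ = 7/25, sin θ = 24/25: (8, -1) → (16/5, 37/5)
T3 rotate counter-clockwise with cos θ = 5/13, sin θ = -12/13: (16/5, 37/5) → (524/65, -7/65)
T4 scale by (-2, -2): (524/65, -7/65) → (-1048/65, 14/65)
T5 scale by (1/2, -2): (-1048/65, 14/65) → (-524/65, -28/65)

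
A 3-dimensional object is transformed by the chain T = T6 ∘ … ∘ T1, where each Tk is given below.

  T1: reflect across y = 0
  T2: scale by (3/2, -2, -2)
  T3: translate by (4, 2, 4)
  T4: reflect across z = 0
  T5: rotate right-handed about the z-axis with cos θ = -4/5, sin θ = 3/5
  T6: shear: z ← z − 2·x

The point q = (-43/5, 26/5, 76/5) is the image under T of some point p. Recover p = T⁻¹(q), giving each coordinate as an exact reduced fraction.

T1 = [1 0 0 0; 0 -1 0 0; 0 0 1 0; 0 0 0 1]
T2·T1 = [3/2 0 0 0; 0 2 0 0; 0 0 -2 0; 0 0 0 1]
T3·…·T1 = [3/2 0 0 4; 0 2 0 2; 0 0 -2 4; 0 0 0 1]
T4·…·T1 = [3/2 0 0 4; 0 2 0 2; 0 0 2 -4; 0 0 0 1]
T5·…·T1 = [-6/5 -6/5 0 -22/5; 9/10 -8/5 0 4/5; 0 0 2 -4; 0 0 0 1]
T6·…·T1 = [-6/5 -6/5 0 -22/5; 9/10 -8/5 0 4/5; 12/5 12/5 2 24/5; 0 0 0 1]
det M = 6; M⁻¹ = [-8/15 2/5 0 -8/3; -3/10 -2/5 0 -1; 1 0 1/2 2; 0 0 0 1]
M⁻¹ · (-43/5, 26/5, 76/5)ᵀ = (4, -1/2, 1)ᵀ

p = (4, -1/2, 1)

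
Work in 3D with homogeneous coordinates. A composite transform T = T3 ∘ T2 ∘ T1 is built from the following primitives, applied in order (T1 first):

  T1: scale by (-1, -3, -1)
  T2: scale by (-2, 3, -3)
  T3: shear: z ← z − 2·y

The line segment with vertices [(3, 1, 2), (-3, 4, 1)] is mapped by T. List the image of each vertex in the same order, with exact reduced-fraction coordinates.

image vertices: (6, -9, 24), (-6, -36, 75)

T1 scale by (-1, -3, -1): (3, 1, 2) → (-3, -3, -2); (-3, 4, 1) → (3, -12, -1)
T2 scale by (-2, 3, -3): (-3, -3, -2) → (6, -9, 6); (3, -12, -1) → (-6, -36, 3)
T3 shear: z ← z − 2·y: (6, -9, 6) → (6, -9, 24); (-6, -36, 3) → (-6, -36, 75)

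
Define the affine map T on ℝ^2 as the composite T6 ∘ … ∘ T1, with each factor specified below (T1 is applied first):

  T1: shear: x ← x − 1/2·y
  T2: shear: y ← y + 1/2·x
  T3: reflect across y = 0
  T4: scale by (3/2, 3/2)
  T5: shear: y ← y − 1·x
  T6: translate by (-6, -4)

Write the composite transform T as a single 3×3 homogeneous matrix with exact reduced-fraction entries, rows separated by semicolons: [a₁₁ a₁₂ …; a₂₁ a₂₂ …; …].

T = [3/2 -3/4 -6; -9/4 -3/8 -4; 0 0 1]

T1 = [1 -1/2 0; 0 1 0; 0 0 1]
T2·T1 = [1 -1/2 0; 1/2 3/4 0; 0 0 1]
T3·…·T1 = [1 -1/2 0; -1/2 -3/4 0; 0 0 1]
T4·…·T1 = [3/2 -3/4 0; -3/4 -9/8 0; 0 0 1]
T5·…·T1 = [3/2 -3/4 0; -9/4 -3/8 0; 0 0 1]
T6·…·T1 = [3/2 -3/4 -6; -9/4 -3/8 -4; 0 0 1]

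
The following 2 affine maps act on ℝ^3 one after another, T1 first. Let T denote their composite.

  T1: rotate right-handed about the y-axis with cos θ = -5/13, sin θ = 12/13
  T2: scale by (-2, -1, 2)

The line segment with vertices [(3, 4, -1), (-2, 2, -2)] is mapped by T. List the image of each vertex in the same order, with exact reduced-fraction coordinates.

image vertices: (54/13, -4, -62/13), (28/13, -2, 68/13)

T1 rotate right-handed about the y-axis with cos θ = -5/13, sin θ = 12/13: (3, 4, -1) → (-27/13, 4, -31/13); (-2, 2, -2) → (-14/13, 2, 34/13)
T2 scale by (-2, -1, 2): (-27/13, 4, -31/13) → (54/13, -4, -62/13); (-14/13, 2, 34/13) → (28/13, -2, 68/13)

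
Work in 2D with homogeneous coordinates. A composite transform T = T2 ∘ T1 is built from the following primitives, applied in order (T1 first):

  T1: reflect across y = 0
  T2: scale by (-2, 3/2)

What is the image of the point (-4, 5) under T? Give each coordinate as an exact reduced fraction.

T(p) = (8, -15/2)

T1 reflect across y = 0: (-4, 5) → (-4, -5)
T2 scale by (-2, 3/2): (-4, -5) → (8, -15/2)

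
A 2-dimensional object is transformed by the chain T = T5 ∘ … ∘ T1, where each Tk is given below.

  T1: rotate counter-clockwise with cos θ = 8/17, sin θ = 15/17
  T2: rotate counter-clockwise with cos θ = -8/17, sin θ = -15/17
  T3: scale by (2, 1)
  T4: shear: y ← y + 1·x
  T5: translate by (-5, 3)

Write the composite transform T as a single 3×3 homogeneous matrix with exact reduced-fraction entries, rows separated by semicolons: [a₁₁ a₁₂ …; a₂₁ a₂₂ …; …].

T = [322/289 480/289 -5; 82/289 641/289 3; 0 0 1]

T1 = [8/17 -15/17 0; 15/17 8/17 0; 0 0 1]
T2·T1 = [161/289 240/289 0; -240/289 161/289 0; 0 0 1]
T3·…·T1 = [322/289 480/289 0; -240/289 161/289 0; 0 0 1]
T4·…·T1 = [322/289 480/289 0; 82/289 641/289 0; 0 0 1]
T5·…·T1 = [322/289 480/289 -5; 82/289 641/289 3; 0 0 1]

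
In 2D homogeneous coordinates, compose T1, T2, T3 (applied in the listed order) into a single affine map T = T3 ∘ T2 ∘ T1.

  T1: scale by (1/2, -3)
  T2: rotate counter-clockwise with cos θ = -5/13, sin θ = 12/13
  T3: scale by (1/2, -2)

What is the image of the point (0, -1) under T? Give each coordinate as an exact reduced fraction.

T(p) = (-18/13, 30/13)

T1 scale by (1/2, -3): (0, -1) → (0, 3)
T2 rotate counter-clockwise with cos θ = -5/13, sin θ = 12/13: (0, 3) → (-36/13, -15/13)
T3 scale by (1/2, -2): (-36/13, -15/13) → (-18/13, 30/13)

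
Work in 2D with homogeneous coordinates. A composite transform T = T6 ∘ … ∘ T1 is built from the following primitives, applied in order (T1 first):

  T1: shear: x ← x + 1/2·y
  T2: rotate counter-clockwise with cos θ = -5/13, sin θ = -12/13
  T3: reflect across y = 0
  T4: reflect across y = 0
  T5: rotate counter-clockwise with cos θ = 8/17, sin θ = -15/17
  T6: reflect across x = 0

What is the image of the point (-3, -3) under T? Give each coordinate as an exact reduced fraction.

T1 shear: x ← x + 1/2·y: (-3, -3) → (-9/2, -3)
T2 rotate counter-clockwise with cos θ = -5/13, sin θ = -12/13: (-9/2, -3) → (-27/26, 69/13)
T3 reflect across y = 0: (-27/26, 69/13) → (-27/26, -69/13)
T4 reflect across y = 0: (-27/26, -69/13) → (-27/26, 69/13)
T5 rotate counter-clockwise with cos θ = 8/17, sin θ = -15/17: (-27/26, 69/13) → (927/221, 1509/442)
T6 reflect across x = 0: (927/221, 1509/442) → (-927/221, 1509/442)

T(p) = (-927/221, 1509/442)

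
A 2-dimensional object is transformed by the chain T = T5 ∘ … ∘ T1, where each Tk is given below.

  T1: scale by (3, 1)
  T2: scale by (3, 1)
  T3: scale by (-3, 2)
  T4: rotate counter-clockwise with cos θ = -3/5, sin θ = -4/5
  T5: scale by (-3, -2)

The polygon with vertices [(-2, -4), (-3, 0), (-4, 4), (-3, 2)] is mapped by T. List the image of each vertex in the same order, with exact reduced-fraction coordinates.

image vertices: (582/5, 384/5), (729/5, 648/5), (876/5, 912/5), (681/5, 672/5)

T1 scale by (3, 1): (-2, -4) → (-6, -4); (-3, 0) → (-9, 0); (-4, 4) → (-12, 4); (-3, 2) → (-9, 2)
T2 scale by (3, 1): (-6, -4) → (-18, -4); (-9, 0) → (-27, 0); (-12, 4) → (-36, 4); (-9, 2) → (-27, 2)
T3 scale by (-3, 2): (-18, -4) → (54, -8); (-27, 0) → (81, 0); (-36, 4) → (108, 8); (-27, 2) → (81, 4)
T4 rotate counter-clockwise with cos θ = -3/5, sin θ = -4/5: (54, -8) → (-194/5, -192/5); (81, 0) → (-243/5, -324/5); (108, 8) → (-292/5, -456/5); (81, 4) → (-227/5, -336/5)
T5 scale by (-3, -2): (-194/5, -192/5) → (582/5, 384/5); (-243/5, -324/5) → (729/5, 648/5); (-292/5, -456/5) → (876/5, 912/5); (-227/5, -336/5) → (681/5, 672/5)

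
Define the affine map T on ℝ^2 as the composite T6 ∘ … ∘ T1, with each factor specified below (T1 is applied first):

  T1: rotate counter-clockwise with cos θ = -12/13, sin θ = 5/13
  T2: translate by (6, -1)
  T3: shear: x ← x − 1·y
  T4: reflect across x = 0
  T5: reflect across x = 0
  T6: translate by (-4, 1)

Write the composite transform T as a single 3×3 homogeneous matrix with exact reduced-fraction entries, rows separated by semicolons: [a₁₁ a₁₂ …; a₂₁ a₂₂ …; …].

T = [-17/13 7/13 3; 5/13 -12/13 0; 0 0 1]

T1 = [-12/13 -5/13 0; 5/13 -12/13 0; 0 0 1]
T2·T1 = [-12/13 -5/13 6; 5/13 -12/13 -1; 0 0 1]
T3·…·T1 = [-17/13 7/13 7; 5/13 -12/13 -1; 0 0 1]
T4·…·T1 = [17/13 -7/13 -7; 5/13 -12/13 -1; 0 0 1]
T5·…·T1 = [-17/13 7/13 7; 5/13 -12/13 -1; 0 0 1]
T6·…·T1 = [-17/13 7/13 3; 5/13 -12/13 0; 0 0 1]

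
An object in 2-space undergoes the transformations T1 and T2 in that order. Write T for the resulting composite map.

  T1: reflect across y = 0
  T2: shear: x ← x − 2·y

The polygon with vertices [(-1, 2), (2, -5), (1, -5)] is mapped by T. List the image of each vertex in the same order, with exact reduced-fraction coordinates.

image vertices: (3, -2), (-8, 5), (-9, 5)

T1 reflect across y = 0: (-1, 2) → (-1, -2); (2, -5) → (2, 5); (1, -5) → (1, 5)
T2 shear: x ← x − 2·y: (-1, -2) → (3, -2); (2, 5) → (-8, 5); (1, 5) → (-9, 5)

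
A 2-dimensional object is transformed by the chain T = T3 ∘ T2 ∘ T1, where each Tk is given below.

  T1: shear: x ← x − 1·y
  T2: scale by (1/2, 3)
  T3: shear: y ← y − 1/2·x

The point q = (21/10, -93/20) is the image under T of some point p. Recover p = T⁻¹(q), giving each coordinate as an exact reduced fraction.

p = (3, -6/5)

T1 = [1 -1 0; 0 1 0; 0 0 1]
T2·T1 = [1/2 -1/2 0; 0 3 0; 0 0 1]
T3·…·T1 = [1/2 -1/2 0; -1/4 13/4 0; 0 0 1]
det M = 3/2; M⁻¹ = [13/6 1/3 0; 1/6 1/3 0; 0 0 1]
M⁻¹ · (21/10, -93/20)ᵀ = (3, -6/5)ᵀ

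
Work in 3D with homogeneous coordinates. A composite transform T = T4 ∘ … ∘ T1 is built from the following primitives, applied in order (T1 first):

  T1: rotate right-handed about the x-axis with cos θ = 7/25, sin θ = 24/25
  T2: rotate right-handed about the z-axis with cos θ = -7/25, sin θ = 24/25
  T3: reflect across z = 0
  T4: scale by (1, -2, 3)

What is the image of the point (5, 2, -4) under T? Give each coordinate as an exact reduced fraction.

T(p) = (-703/125, -892/125, -12/5)

T1 rotate right-handed about the x-axis with cos θ = 7/25, sin θ = 24/25: (5, 2, -4) → (5, 22/5, 4/5)
T2 rotate right-handed about the z-axis with cos θ = -7/25, sin θ = 24/25: (5, 22/5, 4/5) → (-703/125, 446/125, 4/5)
T3 reflect across z = 0: (-703/125, 446/125, 4/5) → (-703/125, 446/125, -4/5)
T4 scale by (1, -2, 3): (-703/125, 446/125, -4/5) → (-703/125, -892/125, -12/5)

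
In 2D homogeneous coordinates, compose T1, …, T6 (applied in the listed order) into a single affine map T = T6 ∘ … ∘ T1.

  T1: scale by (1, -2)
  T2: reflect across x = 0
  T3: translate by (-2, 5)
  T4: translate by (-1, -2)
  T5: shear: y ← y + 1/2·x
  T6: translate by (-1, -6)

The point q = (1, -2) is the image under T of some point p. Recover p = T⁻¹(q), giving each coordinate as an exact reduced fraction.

T1 = [1 0 0; 0 -2 0; 0 0 1]
T2·T1 = [-1 0 0; 0 -2 0; 0 0 1]
T3·…·T1 = [-1 0 -2; 0 -2 5; 0 0 1]
T4·…·T1 = [-1 0 -3; 0 -2 3; 0 0 1]
T5·…·T1 = [-1 0 -3; -1/2 -2 3/2; 0 0 1]
T6·…·T1 = [-1 0 -4; -1/2 -2 -9/2; 0 0 1]
det M = 2; M⁻¹ = [-1 0 -4; 1/4 -1/2 -5/4; 0 0 1]
M⁻¹ · (1, -2)ᵀ = (-5, 0)ᵀ

p = (-5, 0)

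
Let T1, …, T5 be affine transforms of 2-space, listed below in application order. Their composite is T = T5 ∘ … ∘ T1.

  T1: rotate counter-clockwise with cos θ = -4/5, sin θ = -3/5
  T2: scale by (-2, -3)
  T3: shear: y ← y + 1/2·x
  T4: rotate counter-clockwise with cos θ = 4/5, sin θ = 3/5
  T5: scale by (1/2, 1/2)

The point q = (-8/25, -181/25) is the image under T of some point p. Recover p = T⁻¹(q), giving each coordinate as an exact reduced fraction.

T1 = [-4/5 3/5 0; -3/5 -4/5 0; 0 0 1]
T2·T1 = [8/5 -6/5 0; 9/5 12/5 0; 0 0 1]
T3·…·T1 = [8/5 -6/5 0; 13/5 9/5 0; 0 0 1]
T4·…·T1 = [-7/25 -51/25 0; 76/25 18/25 0; 0 0 1]
T5·…·T1 = [-7/50 -51/50 0; 38/25 9/25 0; 0 0 1]
det M = 3/2; M⁻¹ = [6/25 17/25 0; -76/75 -7/75 0; 0 0 1]
M⁻¹ · (-8/25, -181/25)ᵀ = (-5, 1)ᵀ

p = (-5, 1)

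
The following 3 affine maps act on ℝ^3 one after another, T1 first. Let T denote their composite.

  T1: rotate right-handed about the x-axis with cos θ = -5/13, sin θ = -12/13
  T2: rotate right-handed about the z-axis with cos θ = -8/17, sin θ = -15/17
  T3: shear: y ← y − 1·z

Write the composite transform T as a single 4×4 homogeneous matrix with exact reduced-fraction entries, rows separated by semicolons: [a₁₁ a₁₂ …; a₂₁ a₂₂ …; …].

T = [-8/17 -75/221 180/221 0; -15/17 244/221 -11/221 0; 0 -12/13 -5/13 0; 0 0 0 1]

T1 = [1 0 0 0; 0 -5/13 12/13 0; 0 -12/13 -5/13 0; 0 0 0 1]
T2·T1 = [-8/17 -75/221 180/221 0; -15/17 40/221 -96/221 0; 0 -12/13 -5/13 0; 0 0 0 1]
T3·…·T1 = [-8/17 -75/221 180/221 0; -15/17 244/221 -11/221 0; 0 -12/13 -5/13 0; 0 0 0 1]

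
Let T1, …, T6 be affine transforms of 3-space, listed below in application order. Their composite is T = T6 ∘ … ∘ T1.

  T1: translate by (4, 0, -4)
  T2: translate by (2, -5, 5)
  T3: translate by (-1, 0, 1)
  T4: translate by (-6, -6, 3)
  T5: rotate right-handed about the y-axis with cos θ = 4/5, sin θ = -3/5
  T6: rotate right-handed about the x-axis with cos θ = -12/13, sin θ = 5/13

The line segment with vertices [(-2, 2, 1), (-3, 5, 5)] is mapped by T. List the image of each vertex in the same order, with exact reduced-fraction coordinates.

image vertices: (-6, 93/13, -81/13), (-46/5, 44/13, -486/65)

T1 translate by (4, 0, -4): (-2, 2, 1) → (2, 2, -3); (-3, 5, 5) → (1, 5, 1)
T2 translate by (2, -5, 5): (2, 2, -3) → (4, -3, 2); (1, 5, 1) → (3, 0, 6)
T3 translate by (-1, 0, 1): (4, -3, 2) → (3, -3, 3); (3, 0, 6) → (2, 0, 7)
T4 translate by (-6, -6, 3): (3, -3, 3) → (-3, -9, 6); (2, 0, 7) → (-4, -6, 10)
T5 rotate right-handed about the y-axis with cos θ = 4/5, sin θ = -3/5: (-3, -9, 6) → (-6, -9, 3); (-4, -6, 10) → (-46/5, -6, 28/5)
T6 rotate right-handed about the x-axis with cos θ = -12/13, sin θ = 5/13: (-6, -9, 3) → (-6, 93/13, -81/13); (-46/5, -6, 28/5) → (-46/5, 44/13, -486/65)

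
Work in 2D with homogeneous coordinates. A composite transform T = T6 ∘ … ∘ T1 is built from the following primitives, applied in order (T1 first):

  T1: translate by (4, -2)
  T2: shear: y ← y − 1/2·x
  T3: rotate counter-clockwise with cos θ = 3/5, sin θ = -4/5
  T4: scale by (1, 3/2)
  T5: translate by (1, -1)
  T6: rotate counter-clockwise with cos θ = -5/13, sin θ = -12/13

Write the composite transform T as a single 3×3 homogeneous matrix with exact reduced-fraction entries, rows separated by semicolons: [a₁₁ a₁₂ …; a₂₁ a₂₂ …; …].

T = [-8/5 34/65 -569/65; 9/20 -141/130 223/65; 0 0 1]

T1 = [1 0 4; 0 1 -2; 0 0 1]
T2·T1 = [1 0 4; -1/2 1 -4; 0 0 1]
T3·…·T1 = [1/5 4/5 -4/5; -11/10 3/5 -28/5; 0 0 1]
T4·…·T1 = [1/5 4/5 -4/5; -33/20 9/10 -42/5; 0 0 1]
T5·…·T1 = [1/5 4/5 1/5; -33/20 9/10 -47/5; 0 0 1]
T6·…·T1 = [-8/5 34/65 -569/65; 9/20 -141/130 223/65; 0 0 1]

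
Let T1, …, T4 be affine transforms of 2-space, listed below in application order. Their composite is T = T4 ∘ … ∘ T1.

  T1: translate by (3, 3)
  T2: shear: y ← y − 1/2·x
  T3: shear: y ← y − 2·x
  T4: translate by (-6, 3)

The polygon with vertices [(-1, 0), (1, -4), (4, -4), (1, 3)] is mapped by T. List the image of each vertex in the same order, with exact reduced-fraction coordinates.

image vertices: (-4, 1), (-2, -8), (1, -31/2), (-2, -1)

T1 translate by (3, 3): (-1, 0) → (2, 3); (1, -4) → (4, -1); (4, -4) → (7, -1); (1, 3) → (4, 6)
T2 shear: y ← y − 1/2·x: (2, 3) → (2, 2); (4, -1) → (4, -3); (7, -1) → (7, -9/2); (4, 6) → (4, 4)
T3 shear: y ← y − 2·x: (2, 2) → (2, -2); (4, -3) → (4, -11); (7, -9/2) → (7, -37/2); (4, 4) → (4, -4)
T4 translate by (-6, 3): (2, -2) → (-4, 1); (4, -11) → (-2, -8); (7, -37/2) → (1, -31/2); (4, -4) → (-2, -1)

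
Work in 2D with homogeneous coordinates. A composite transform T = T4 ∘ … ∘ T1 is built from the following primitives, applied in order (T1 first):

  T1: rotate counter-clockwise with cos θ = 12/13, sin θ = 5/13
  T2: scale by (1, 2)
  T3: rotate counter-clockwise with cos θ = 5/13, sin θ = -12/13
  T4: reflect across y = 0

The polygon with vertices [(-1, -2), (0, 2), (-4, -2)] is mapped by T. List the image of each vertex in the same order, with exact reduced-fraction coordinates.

T1 rotate counter-clockwise with cos θ = 12/13, sin θ = 5/13: (-1, -2) → (-2/13, -29/13); (0, 2) → (-10/13, 24/13); (-4, -2) → (-38/13, -44/13)
T2 scale by (1, 2): (-2/13, -29/13) → (-2/13, -58/13); (-10/13, 24/13) → (-10/13, 48/13); (-38/13, -44/13) → (-38/13, -88/13)
T3 rotate counter-clockwise with cos θ = 5/13, sin θ = -12/13: (-2/13, -58/13) → (-706/169, -266/169); (-10/13, 48/13) → (526/169, 360/169); (-38/13, -88/13) → (-1246/169, 16/169)
T4 reflect across y = 0: (-706/169, -266/169) → (-706/169, 266/169); (526/169, 360/169) → (526/169, -360/169); (-1246/169, 16/169) → (-1246/169, -16/169)

image vertices: (-706/169, 266/169), (526/169, -360/169), (-1246/169, -16/169)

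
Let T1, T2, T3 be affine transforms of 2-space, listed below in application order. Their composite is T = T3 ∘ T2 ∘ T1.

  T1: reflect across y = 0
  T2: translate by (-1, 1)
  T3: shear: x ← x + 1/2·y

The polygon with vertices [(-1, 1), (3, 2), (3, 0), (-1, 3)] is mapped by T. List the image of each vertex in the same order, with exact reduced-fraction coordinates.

image vertices: (-2, 0), (3/2, -1), (5/2, 1), (-3, -2)

T1 reflect across y = 0: (-1, 1) → (-1, -1); (3, 2) → (3, -2); (3, 0) → (3, 0); (-1, 3) → (-1, -3)
T2 translate by (-1, 1): (-1, -1) → (-2, 0); (3, -2) → (2, -1); (3, 0) → (2, 1); (-1, -3) → (-2, -2)
T3 shear: x ← x + 1/2·y: (-2, 0) → (-2, 0); (2, -1) → (3/2, -1); (2, 1) → (5/2, 1); (-2, -2) → (-3, -2)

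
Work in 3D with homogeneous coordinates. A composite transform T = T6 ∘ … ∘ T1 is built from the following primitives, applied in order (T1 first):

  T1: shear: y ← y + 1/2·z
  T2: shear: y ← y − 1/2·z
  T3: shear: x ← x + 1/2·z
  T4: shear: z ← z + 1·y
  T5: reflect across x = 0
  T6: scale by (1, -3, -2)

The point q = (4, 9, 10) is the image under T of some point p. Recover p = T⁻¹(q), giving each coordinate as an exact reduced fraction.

p = (-3, -3, -2)

T1 = [1 0 0 0; 0 1 1/2 0; 0 0 1 0; 0 0 0 1]
T2·T1 = [1 0 0 0; 0 1 0 0; 0 0 1 0; 0 0 0 1]
T3·…·T1 = [1 0 1/2 0; 0 1 0 0; 0 0 1 0; 0 0 0 1]
T4·…·T1 = [1 0 1/2 0; 0 1 0 0; 0 1 1 0; 0 0 0 1]
T5·…·T1 = [-1 0 -1/2 0; 0 1 0 0; 0 1 1 0; 0 0 0 1]
T6·…·T1 = [-1 0 -1/2 0; 0 -3 0 0; 0 -2 -2 0; 0 0 0 1]
det M = -6; M⁻¹ = [-1 -1/6 1/4 0; 0 -1/3 0 0; 0 1/3 -1/2 0; 0 0 0 1]
M⁻¹ · (4, 9, 10)ᵀ = (-3, -3, -2)ᵀ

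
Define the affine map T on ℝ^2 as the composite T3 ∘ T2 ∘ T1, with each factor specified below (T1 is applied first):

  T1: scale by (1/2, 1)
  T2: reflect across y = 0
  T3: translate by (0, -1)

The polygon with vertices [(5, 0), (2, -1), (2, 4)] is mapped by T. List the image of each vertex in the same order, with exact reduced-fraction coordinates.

image vertices: (5/2, -1), (1, 0), (1, -5)

T1 scale by (1/2, 1): (5, 0) → (5/2, 0); (2, -1) → (1, -1); (2, 4) → (1, 4)
T2 reflect across y = 0: (5/2, 0) → (5/2, 0); (1, -1) → (1, 1); (1, 4) → (1, -4)
T3 translate by (0, -1): (5/2, 0) → (5/2, -1); (1, 1) → (1, 0); (1, -4) → (1, -5)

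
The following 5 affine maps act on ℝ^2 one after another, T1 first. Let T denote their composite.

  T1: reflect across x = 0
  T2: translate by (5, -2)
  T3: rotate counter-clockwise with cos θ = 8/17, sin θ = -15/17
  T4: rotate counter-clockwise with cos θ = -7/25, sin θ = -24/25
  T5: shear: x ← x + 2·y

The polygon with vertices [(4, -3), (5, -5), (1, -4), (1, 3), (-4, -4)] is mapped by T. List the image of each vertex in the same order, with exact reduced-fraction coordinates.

image vertices: (627/85, 1993/425), (1043/85, 2912/425), (422/85, 2148/425), (-621/85, -764/425), (-168/85, 1713/425)

T1 reflect across x = 0: (4, -3) → (-4, -3); (5, -5) → (-5, -5); (1, -4) → (-1, -4); (1, 3) → (-1, 3); (-4, -4) → (4, -4)
T2 translate by (5, -2): (-4, -3) → (1, -5); (-5, -5) → (0, -7); (-1, -4) → (4, -6); (-1, 3) → (4, 1); (4, -4) → (9, -6)
T3 rotate counter-clockwise with cos θ = 8/17, sin θ = -15/17: (1, -5) → (-67/17, -55/17); (0, -7) → (-105/17, -56/17); (4, -6) → (-58/17, -108/17); (4, 1) → (47/17, -52/17); (9, -6) → (-18/17, -183/17)
T4 rotate counter-clockwise with cos θ = -7/25, sin θ = -24/25: (-67/17, -55/17) → (-851/425, 1993/425); (-105/17, -56/17) → (-609/425, 2912/425); (-58/17, -108/17) → (-2186/425, 2148/425); (47/17, -52/17) → (-1577/425, -764/425); (-18/17, -183/17) → (-4266/425, 1713/425)
T5 shear: x ← x + 2·y: (-851/425, 1993/425) → (627/85, 1993/425); (-609/425, 2912/425) → (1043/85, 2912/425); (-2186/425, 2148/425) → (422/85, 2148/425); (-1577/425, -764/425) → (-621/85, -764/425); (-4266/425, 1713/425) → (-168/85, 1713/425)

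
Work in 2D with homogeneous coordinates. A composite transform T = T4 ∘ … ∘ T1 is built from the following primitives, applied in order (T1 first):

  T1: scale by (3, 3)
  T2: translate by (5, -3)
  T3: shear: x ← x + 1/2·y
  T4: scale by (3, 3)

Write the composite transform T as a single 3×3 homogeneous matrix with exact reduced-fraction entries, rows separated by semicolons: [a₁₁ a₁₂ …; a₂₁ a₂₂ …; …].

T1 = [3 0 0; 0 3 0; 0 0 1]
T2·T1 = [3 0 5; 0 3 -3; 0 0 1]
T3·…·T1 = [3 3/2 7/2; 0 3 -3; 0 0 1]
T4·…·T1 = [9 9/2 21/2; 0 9 -9; 0 0 1]

T = [9 9/2 21/2; 0 9 -9; 0 0 1]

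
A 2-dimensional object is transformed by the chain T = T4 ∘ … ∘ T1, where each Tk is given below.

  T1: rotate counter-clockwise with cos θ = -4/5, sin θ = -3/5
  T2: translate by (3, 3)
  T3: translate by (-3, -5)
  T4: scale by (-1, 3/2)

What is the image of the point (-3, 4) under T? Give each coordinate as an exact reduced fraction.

T1 rotate counter-clockwise with cos θ = -4/5, sin θ = -3/5: (-3, 4) → (24/5, -7/5)
T2 translate by (3, 3): (24/5, -7/5) → (39/5, 8/5)
T3 translate by (-3, -5): (39/5, 8/5) → (24/5, -17/5)
T4 scale by (-1, 3/2): (24/5, -17/5) → (-24/5, -51/10)

T(p) = (-24/5, -51/10)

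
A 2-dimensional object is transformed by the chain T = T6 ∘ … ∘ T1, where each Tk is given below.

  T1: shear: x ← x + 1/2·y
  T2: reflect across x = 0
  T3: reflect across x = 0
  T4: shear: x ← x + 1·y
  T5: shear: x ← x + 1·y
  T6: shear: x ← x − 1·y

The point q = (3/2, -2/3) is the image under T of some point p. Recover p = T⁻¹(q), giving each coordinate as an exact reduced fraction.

T1 = [1 1/2 0; 0 1 0; 0 0 1]
T2·T1 = [-1 -1/2 0; 0 1 0; 0 0 1]
T3·…·T1 = [1 1/2 0; 0 1 0; 0 0 1]
T4·…·T1 = [1 3/2 0; 0 1 0; 0 0 1]
T5·…·T1 = [1 5/2 0; 0 1 0; 0 0 1]
T6·…·T1 = [1 3/2 0; 0 1 0; 0 0 1]
det M = 1; M⁻¹ = [1 -3/2 0; 0 1 0; 0 0 1]
M⁻¹ · (3/2, -2/3)ᵀ = (5/2, -2/3)ᵀ

p = (5/2, -2/3)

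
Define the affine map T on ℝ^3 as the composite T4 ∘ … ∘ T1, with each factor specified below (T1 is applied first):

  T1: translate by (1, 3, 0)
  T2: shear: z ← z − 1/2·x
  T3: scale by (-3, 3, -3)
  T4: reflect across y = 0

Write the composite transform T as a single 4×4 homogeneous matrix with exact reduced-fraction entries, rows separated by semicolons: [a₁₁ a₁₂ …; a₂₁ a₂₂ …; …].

T = [-3 0 0 -3; 0 -3 0 -9; 3/2 0 -3 3/2; 0 0 0 1]

T1 = [1 0 0 1; 0 1 0 3; 0 0 1 0; 0 0 0 1]
T2·T1 = [1 0 0 1; 0 1 0 3; -1/2 0 1 -1/2; 0 0 0 1]
T3·…·T1 = [-3 0 0 -3; 0 3 0 9; 3/2 0 -3 3/2; 0 0 0 1]
T4·…·T1 = [-3 0 0 -3; 0 -3 0 -9; 3/2 0 -3 3/2; 0 0 0 1]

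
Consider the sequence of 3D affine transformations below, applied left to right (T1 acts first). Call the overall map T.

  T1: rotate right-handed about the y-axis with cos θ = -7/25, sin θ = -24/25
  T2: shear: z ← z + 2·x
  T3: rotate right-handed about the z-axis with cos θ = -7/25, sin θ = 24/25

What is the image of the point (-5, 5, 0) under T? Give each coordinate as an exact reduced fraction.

T(p) = (-649/125, -7/125, -2)

T1 rotate right-handed about the y-axis with cos θ = -7/25, sin θ = -24/25: (-5, 5, 0) → (7/5, 5, -24/5)
T2 shear: z ← z + 2·x: (7/5, 5, -24/5) → (7/5, 5, -2)
T3 rotate right-handed about the z-axis with cos θ = -7/25, sin θ = 24/25: (7/5, 5, -2) → (-649/125, -7/125, -2)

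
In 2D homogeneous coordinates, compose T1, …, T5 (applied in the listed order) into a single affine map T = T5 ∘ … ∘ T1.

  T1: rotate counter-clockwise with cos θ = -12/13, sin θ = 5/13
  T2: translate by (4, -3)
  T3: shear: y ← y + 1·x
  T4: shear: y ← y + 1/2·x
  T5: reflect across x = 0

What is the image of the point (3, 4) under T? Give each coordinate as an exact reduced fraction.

T1 rotate counter-clockwise with cos θ = -12/13, sin θ = 5/13: (3, 4) → (-56/13, -33/13)
T2 translate by (4, -3): (-56/13, -33/13) → (-4/13, -72/13)
T3 shear: y ← y + 1·x: (-4/13, -72/13) → (-4/13, -76/13)
T4 shear: y ← y + 1/2·x: (-4/13, -76/13) → (-4/13, -6)
T5 reflect across x = 0: (-4/13, -6) → (4/13, -6)

T(p) = (4/13, -6)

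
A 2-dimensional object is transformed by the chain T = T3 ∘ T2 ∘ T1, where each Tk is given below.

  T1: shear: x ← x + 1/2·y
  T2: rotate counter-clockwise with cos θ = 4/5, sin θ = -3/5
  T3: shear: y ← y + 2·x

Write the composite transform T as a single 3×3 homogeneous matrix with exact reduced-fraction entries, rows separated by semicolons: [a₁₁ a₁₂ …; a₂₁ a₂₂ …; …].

T = [4/5 1 0; 1 5/2 0; 0 0 1]

T1 = [1 1/2 0; 0 1 0; 0 0 1]
T2·T1 = [4/5 1 0; -3/5 1/2 0; 0 0 1]
T3·…·T1 = [4/5 1 0; 1 5/2 0; 0 0 1]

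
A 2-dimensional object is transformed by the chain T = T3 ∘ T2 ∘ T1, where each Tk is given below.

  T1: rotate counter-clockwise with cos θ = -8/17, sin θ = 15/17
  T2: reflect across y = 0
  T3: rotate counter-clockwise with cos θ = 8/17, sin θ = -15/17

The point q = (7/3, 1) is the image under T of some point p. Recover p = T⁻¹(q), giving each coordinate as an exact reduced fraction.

p = (-7/3, 1)

T1 = [-8/17 -15/17 0; 15/17 -8/17 0; 0 0 1]
T2·T1 = [-8/17 -15/17 0; -15/17 8/17 0; 0 0 1]
T3·…·T1 = [-1 0 0; 0 1 0; 0 0 1]
det M = -1; M⁻¹ = [-1 0 0; 0 1 0; 0 0 1]
M⁻¹ · (7/3, 1)ᵀ = (-7/3, 1)ᵀ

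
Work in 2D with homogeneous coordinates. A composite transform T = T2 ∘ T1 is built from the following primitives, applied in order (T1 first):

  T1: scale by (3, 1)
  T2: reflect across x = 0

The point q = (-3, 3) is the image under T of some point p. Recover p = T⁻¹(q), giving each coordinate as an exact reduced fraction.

T1 = [3 0 0; 0 1 0; 0 0 1]
T2·T1 = [-3 0 0; 0 1 0; 0 0 1]
det M = -3; M⁻¹ = [-1/3 0 0; 0 1 0; 0 0 1]
M⁻¹ · (-3, 3)ᵀ = (1, 3)ᵀ

p = (1, 3)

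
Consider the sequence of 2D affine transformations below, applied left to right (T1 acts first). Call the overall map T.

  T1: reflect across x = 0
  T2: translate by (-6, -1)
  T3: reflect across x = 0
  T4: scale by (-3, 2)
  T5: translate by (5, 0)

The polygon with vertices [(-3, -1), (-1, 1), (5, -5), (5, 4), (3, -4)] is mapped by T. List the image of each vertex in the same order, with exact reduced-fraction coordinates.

image vertices: (-4, -4), (-10, 0), (-28, -12), (-28, 6), (-22, -10)

T1 reflect across x = 0: (-3, -1) → (3, -1); (-1, 1) → (1, 1); (5, -5) → (-5, -5); (5, 4) → (-5, 4); (3, -4) → (-3, -4)
T2 translate by (-6, -1): (3, -1) → (-3, -2); (1, 1) → (-5, 0); (-5, -5) → (-11, -6); (-5, 4) → (-11, 3); (-3, -4) → (-9, -5)
T3 reflect across x = 0: (-3, -2) → (3, -2); (-5, 0) → (5, 0); (-11, -6) → (11, -6); (-11, 3) → (11, 3); (-9, -5) → (9, -5)
T4 scale by (-3, 2): (3, -2) → (-9, -4); (5, 0) → (-15, 0); (11, -6) → (-33, -12); (11, 3) → (-33, 6); (9, -5) → (-27, -10)
T5 translate by (5, 0): (-9, -4) → (-4, -4); (-15, 0) → (-10, 0); (-33, -12) → (-28, -12); (-33, 6) → (-28, 6); (-27, -10) → (-22, -10)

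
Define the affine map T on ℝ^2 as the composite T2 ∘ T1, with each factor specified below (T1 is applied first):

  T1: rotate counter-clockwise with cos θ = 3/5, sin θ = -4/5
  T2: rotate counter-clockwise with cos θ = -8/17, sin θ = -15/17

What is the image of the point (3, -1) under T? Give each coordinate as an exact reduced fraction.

T(p) = (-53/17, 9/17)

T1 rotate counter-clockwise with cos θ = 3/5, sin θ = -4/5: (3, -1) → (1, -3)
T2 rotate counter-clockwise with cos θ = -8/17, sin θ = -15/17: (1, -3) → (-53/17, 9/17)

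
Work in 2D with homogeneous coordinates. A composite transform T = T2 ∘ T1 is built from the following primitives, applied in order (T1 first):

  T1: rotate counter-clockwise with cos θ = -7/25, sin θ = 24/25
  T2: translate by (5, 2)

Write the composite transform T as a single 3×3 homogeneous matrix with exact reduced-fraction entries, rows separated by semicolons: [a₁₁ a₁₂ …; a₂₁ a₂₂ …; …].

T1 = [-7/25 -24/25 0; 24/25 -7/25 0; 0 0 1]
T2·T1 = [-7/25 -24/25 5; 24/25 -7/25 2; 0 0 1]

T = [-7/25 -24/25 5; 24/25 -7/25 2; 0 0 1]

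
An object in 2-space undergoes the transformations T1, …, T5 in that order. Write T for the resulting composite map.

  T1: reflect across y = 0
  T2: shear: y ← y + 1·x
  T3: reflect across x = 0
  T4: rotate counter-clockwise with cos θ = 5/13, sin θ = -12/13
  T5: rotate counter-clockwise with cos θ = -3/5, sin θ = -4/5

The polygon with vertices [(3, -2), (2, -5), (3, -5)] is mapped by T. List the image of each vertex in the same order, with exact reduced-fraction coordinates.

image vertices: (109/65, -363/65), (14/65, -473/65), (61/65, -552/65)

T1 reflect across y = 0: (3, -2) → (3, 2); (2, -5) → (2, 5); (3, -5) → (3, 5)
T2 shear: y ← y + 1·x: (3, 2) → (3, 5); (2, 5) → (2, 7); (3, 5) → (3, 8)
T3 reflect across x = 0: (3, 5) → (-3, 5); (2, 7) → (-2, 7); (3, 8) → (-3, 8)
T4 rotate counter-clockwise with cos θ = 5/13, sin θ = -12/13: (-3, 5) → (45/13, 61/13); (-2, 7) → (74/13, 59/13); (-3, 8) → (81/13, 76/13)
T5 rotate counter-clockwise with cos θ = -3/5, sin θ = -4/5: (45/13, 61/13) → (109/65, -363/65); (74/13, 59/13) → (14/65, -473/65); (81/13, 76/13) → (61/65, -552/65)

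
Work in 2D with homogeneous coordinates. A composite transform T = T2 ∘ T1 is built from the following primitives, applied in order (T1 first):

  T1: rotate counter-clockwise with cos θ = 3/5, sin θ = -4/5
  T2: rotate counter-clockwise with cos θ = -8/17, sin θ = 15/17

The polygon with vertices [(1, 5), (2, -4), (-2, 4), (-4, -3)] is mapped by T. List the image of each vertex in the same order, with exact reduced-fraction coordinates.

image vertices: (-349/85, 257/85), (76/17, 2/17), (-76/17, -2/17), (87/85, -416/85)

T1 rotate counter-clockwise with cos θ = 3/5, sin θ = -4/5: (1, 5) → (23/5, 11/5); (2, -4) → (-2, -4); (-2, 4) → (2, 4); (-4, -3) → (-24/5, 7/5)
T2 rotate counter-clockwise with cos θ = -8/17, sin θ = 15/17: (23/5, 11/5) → (-349/85, 257/85); (-2, -4) → (76/17, 2/17); (2, 4) → (-76/17, -2/17); (-24/5, 7/5) → (87/85, -416/85)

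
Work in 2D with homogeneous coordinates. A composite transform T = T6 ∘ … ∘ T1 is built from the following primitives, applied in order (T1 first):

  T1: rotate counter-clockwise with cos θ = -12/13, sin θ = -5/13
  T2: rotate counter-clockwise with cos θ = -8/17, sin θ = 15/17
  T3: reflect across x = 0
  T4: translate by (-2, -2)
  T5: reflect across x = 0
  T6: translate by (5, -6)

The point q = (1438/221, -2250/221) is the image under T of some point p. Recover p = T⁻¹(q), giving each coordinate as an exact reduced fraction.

p = (1, -2)

T1 = [-12/13 5/13 0; -5/13 -12/13 0; 0 0 1]
T2·T1 = [171/221 140/221 0; -140/221 171/221 0; 0 0 1]
T3·…·T1 = [-171/221 -140/221 0; -140/221 171/221 0; 0 0 1]
T4·…·T1 = [-171/221 -140/221 -2; -140/221 171/221 -2; 0 0 1]
T5·…·T1 = [171/221 140/221 2; -140/221 171/221 -2; 0 0 1]
T6·…·T1 = [171/221 140/221 7; -140/221 171/221 -8; 0 0 1]
det M = 1; M⁻¹ = [171/221 -140/221 -2317/221; 140/221 171/221 388/221; 0 0 1]
M⁻¹ · (1438/221, -2250/221)ᵀ = (1, -2)ᵀ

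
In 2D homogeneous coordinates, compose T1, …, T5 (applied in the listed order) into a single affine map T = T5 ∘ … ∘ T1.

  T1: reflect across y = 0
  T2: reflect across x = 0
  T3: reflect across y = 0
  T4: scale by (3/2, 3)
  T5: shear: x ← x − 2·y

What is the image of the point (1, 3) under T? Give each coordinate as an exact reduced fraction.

T(p) = (-39/2, 9)

T1 reflect across y = 0: (1, 3) → (1, -3)
T2 reflect across x = 0: (1, -3) → (-1, -3)
T3 reflect across y = 0: (-1, -3) → (-1, 3)
T4 scale by (3/2, 3): (-1, 3) → (-3/2, 9)
T5 shear: x ← x − 2·y: (-3/2, 9) → (-39/2, 9)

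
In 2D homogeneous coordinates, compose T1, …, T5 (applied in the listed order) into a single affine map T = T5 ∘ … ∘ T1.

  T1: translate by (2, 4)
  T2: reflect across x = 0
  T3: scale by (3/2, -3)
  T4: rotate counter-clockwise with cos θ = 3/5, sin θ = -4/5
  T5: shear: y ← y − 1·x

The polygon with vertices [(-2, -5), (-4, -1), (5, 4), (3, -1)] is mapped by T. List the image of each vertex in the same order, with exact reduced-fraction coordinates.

image vertices: (12/5, -3/5), (-27/5, -12/5), (-51/2, 39/2), (-117/10, 123/10)

T1 translate by (2, 4): (-2, -5) → (0, -1); (-4, -1) → (-2, 3); (5, 4) → (7, 8); (3, -1) → (5, 3)
T2 reflect across x = 0: (0, -1) → (0, -1); (-2, 3) → (2, 3); (7, 8) → (-7, 8); (5, 3) → (-5, 3)
T3 scale by (3/2, -3): (0, -1) → (0, 3); (2, 3) → (3, -9); (-7, 8) → (-21/2, -24); (-5, 3) → (-15/2, -9)
T4 rotate counter-clockwise with cos θ = 3/5, sin θ = -4/5: (0, 3) → (12/5, 9/5); (3, -9) → (-27/5, -39/5); (-21/2, -24) → (-51/2, -6); (-15/2, -9) → (-117/10, 3/5)
T5 shear: y ← y − 1·x: (12/5, 9/5) → (12/5, -3/5); (-27/5, -39/5) → (-27/5, -12/5); (-51/2, -6) → (-51/2, 39/2); (-117/10, 3/5) → (-117/10, 123/10)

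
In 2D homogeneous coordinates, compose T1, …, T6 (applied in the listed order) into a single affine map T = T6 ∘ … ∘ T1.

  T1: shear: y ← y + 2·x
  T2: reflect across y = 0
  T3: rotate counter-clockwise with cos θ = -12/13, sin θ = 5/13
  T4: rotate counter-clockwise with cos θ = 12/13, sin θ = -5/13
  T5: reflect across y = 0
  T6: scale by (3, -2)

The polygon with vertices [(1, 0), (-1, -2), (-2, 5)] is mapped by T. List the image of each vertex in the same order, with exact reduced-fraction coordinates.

T1 shear: y ← y + 2·x: (1, 0) → (1, 2); (-1, -2) → (-1, -4); (-2, 5) → (-2, 1)
T2 reflect across y = 0: (1, 2) → (1, -2); (-1, -4) → (-1, 4); (-2, 1) → (-2, -1)
T3 rotate counter-clockwise with cos θ = -12/13, sin θ = 5/13: (1, -2) → (-2/13, 29/13); (-1, 4) → (-8/13, -53/13); (-2, -1) → (29/13, 2/13)
T4 rotate counter-clockwise with cos θ = 12/13, sin θ = -5/13: (-2/13, 29/13) → (121/169, 358/169); (-8/13, -53/13) → (-361/169, -596/169); (29/13, 2/13) → (358/169, -121/169)
T5 reflect across y = 0: (121/169, 358/169) → (121/169, -358/169); (-361/169, -596/169) → (-361/169, 596/169); (358/169, -121/169) → (358/169, 121/169)
T6 scale by (3, -2): (121/169, -358/169) → (363/169, 716/169); (-361/169, 596/169) → (-1083/169, -1192/169); (358/169, 121/169) → (1074/169, -242/169)

image vertices: (363/169, 716/169), (-1083/169, -1192/169), (1074/169, -242/169)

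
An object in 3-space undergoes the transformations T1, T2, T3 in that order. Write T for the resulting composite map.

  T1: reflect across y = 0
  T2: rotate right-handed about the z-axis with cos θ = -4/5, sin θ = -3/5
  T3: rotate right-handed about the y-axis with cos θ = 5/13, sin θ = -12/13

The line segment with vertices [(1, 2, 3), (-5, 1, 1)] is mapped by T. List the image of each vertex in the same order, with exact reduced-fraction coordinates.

image vertices: (-46/13, 1, -9/13), (5/13, 19/5, 229/65)

T1 reflect across y = 0: (1, 2, 3) → (1, -2, 3); (-5, 1, 1) → (-5, -1, 1)
T2 rotate right-handed about the z-axis with cos θ = -4/5, sin θ = -3/5: (1, -2, 3) → (-2, 1, 3); (-5, -1, 1) → (17/5, 19/5, 1)
T3 rotate right-handed about the y-axis with cos θ = 5/13, sin θ = -12/13: (-2, 1, 3) → (-46/13, 1, -9/13); (17/5, 19/5, 1) → (5/13, 19/5, 229/65)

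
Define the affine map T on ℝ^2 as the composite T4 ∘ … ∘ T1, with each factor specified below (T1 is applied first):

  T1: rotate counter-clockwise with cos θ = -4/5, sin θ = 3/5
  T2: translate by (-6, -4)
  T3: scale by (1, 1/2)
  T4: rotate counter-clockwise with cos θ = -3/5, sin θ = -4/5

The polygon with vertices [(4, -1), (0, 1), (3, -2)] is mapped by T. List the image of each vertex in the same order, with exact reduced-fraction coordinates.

image vertices: (121/25, 178/25), (51/25, 168/25), (102/25, 297/50)

T1 rotate counter-clockwise with cos θ = -4/5, sin θ = 3/5: (4, -1) → (-13/5, 16/5); (0, 1) → (-3/5, -4/5); (3, -2) → (-6/5, 17/5)
T2 translate by (-6, -4): (-13/5, 16/5) → (-43/5, -4/5); (-3/5, -4/5) → (-33/5, -24/5); (-6/5, 17/5) → (-36/5, -3/5)
T3 scale by (1, 1/2): (-43/5, -4/5) → (-43/5, -2/5); (-33/5, -24/5) → (-33/5, -12/5); (-36/5, -3/5) → (-36/5, -3/10)
T4 rotate counter-clockwise with cos θ = -3/5, sin θ = -4/5: (-43/5, -2/5) → (121/25, 178/25); (-33/5, -12/5) → (51/25, 168/25); (-36/5, -3/10) → (102/25, 297/50)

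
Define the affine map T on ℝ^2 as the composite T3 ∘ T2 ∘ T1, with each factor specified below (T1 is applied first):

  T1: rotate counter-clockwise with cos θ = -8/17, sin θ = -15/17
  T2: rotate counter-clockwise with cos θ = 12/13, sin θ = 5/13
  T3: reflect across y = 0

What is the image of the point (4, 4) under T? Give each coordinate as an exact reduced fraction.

T(p) = (796/221, 964/221)

T1 rotate counter-clockwise with cos θ = -8/17, sin θ = -15/17: (4, 4) → (28/17, -92/17)
T2 rotate counter-clockwise with cos θ = 12/13, sin θ = 5/13: (28/17, -92/17) → (796/221, -964/221)
T3 reflect across y = 0: (796/221, -964/221) → (796/221, 964/221)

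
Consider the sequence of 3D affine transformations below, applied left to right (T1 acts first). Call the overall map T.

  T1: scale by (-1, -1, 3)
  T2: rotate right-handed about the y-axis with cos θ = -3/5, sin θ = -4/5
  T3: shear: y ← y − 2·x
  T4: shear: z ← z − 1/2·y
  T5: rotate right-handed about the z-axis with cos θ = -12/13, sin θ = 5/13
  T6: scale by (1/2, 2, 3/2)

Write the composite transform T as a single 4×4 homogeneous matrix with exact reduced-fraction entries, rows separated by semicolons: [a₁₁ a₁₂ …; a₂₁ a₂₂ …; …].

T1 = [-1 0 0 0; 0 -1 0 0; 0 0 3 0; 0 0 0 1]
T2·T1 = [3/5 0 -12/5 0; 0 -1 0 0; -4/5 0 -9/5 0; 0 0 0 1]
T3·…·T1 = [3/5 0 -12/5 0; -6/5 -1 24/5 0; -4/5 0 -9/5 0; 0 0 0 1]
T4·…·T1 = [3/5 0 -12/5 0; -6/5 -1 24/5 0; -1/5 1/2 -21/5 0; 0 0 0 1]
T5·…·T1 = [-6/65 5/13 24/65 0; 87/65 12/13 -348/65 0; -1/5 1/2 -21/5 0; 0 0 0 1]
T6·…·T1 = [-3/65 5/26 12/65 0; 174/65 24/13 -696/65 0; -3/10 3/4 -63/10 0; 0 0 0 1]

T = [-3/65 5/26 12/65 0; 174/65 24/13 -696/65 0; -3/10 3/4 -63/10 0; 0 0 0 1]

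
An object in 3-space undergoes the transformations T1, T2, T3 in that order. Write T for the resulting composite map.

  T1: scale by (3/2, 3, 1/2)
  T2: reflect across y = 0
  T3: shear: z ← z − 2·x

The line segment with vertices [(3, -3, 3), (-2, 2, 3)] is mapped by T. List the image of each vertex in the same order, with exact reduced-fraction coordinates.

image vertices: (9/2, 9, -15/2), (-3, -6, 15/2)

T1 scale by (3/2, 3, 1/2): (3, -3, 3) → (9/2, -9, 3/2); (-2, 2, 3) → (-3, 6, 3/2)
T2 reflect across y = 0: (9/2, -9, 3/2) → (9/2, 9, 3/2); (-3, 6, 3/2) → (-3, -6, 3/2)
T3 shear: z ← z − 2·x: (9/2, 9, 3/2) → (9/2, 9, -15/2); (-3, -6, 3/2) → (-3, -6, 15/2)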